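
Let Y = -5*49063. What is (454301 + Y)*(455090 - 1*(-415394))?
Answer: 181918969224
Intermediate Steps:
Y = -245315
(454301 + Y)*(455090 - 1*(-415394)) = (454301 - 245315)*(455090 - 1*(-415394)) = 208986*(455090 + 415394) = 208986*870484 = 181918969224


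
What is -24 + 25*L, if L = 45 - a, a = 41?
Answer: 76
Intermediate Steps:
L = 4 (L = 45 - 1*41 = 45 - 41 = 4)
-24 + 25*L = -24 + 25*4 = -24 + 100 = 76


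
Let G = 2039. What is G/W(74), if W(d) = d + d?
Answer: 2039/148 ≈ 13.777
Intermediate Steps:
W(d) = 2*d
G/W(74) = 2039/((2*74)) = 2039/148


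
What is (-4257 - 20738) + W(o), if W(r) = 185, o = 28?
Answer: -24810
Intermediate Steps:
(-4257 - 20738) + W(o) = (-4257 - 20738) + 185 = -24995 + 185 = -24810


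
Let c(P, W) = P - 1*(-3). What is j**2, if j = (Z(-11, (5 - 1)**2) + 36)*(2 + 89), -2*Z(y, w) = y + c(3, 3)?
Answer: 49098049/4 ≈ 1.2275e+7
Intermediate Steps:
c(P, W) = 3 + P (c(P, W) = P + 3 = 3 + P)
Z(y, w) = -3 - y/2 (Z(y, w) = -(y + (3 + 3))/2 = -(y + 6)/2 = -(6 + y)/2 = -3 - y/2)
j = 7007/2 (j = ((-3 - 1/2*(-11)) + 36)*(2 + 89) = ((-3 + 11/2) + 36)*91 = (5/2 + 36)*91 = (77/2)*91 = 7007/2 ≈ 3503.5)
j**2 = (7007/2)**2 = 49098049/4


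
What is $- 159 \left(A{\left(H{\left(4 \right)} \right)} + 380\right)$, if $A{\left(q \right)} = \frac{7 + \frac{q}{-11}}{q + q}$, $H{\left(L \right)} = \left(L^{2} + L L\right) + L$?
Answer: $- \frac{15953053}{264} \approx -60428.0$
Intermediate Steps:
$H{\left(L \right)} = L + 2 L^{2}$ ($H{\left(L \right)} = \left(L^{2} + L^{2}\right) + L = 2 L^{2} + L = L + 2 L^{2}$)
$A{\left(q \right)} = \frac{7 - \frac{q}{11}}{2 q}$ ($A{\left(q \right)} = \frac{7 + q \left(- \frac{1}{11}\right)}{2 q} = \left(7 - \frac{q}{11}\right) \frac{1}{2 q} = \frac{7 - \frac{q}{11}}{2 q}$)
$- 159 \left(A{\left(H{\left(4 \right)} \right)} + 380\right) = - 159 \left(\frac{77 - 4 \left(1 + 2 \cdot 4\right)}{22 \cdot 4 \left(1 + 2 \cdot 4\right)} + 380\right) = - 159 \left(\frac{77 - 4 \left(1 + 8\right)}{22 \cdot 4 \left(1 + 8\right)} + 380\right) = - 159 \left(\frac{77 - 4 \cdot 9}{22 \cdot 4 \cdot 9} + 380\right) = - 159 \left(\frac{77 - 36}{22 \cdot 36} + 380\right) = - 159 \left(\frac{1}{22} \cdot \frac{1}{36} \left(77 - 36\right) + 380\right) = - 159 \left(\frac{1}{22} \cdot \frac{1}{36} \cdot 41 + 380\right) = - 159 \left(\frac{41}{792} + 380\right) = \left(-159\right) \frac{301001}{792} = - \frac{15953053}{264}$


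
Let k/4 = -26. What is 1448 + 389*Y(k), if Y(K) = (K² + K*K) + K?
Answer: 8375840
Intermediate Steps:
k = -104 (k = 4*(-26) = -104)
Y(K) = K + 2*K² (Y(K) = (K² + K²) + K = 2*K² + K = K + 2*K²)
1448 + 389*Y(k) = 1448 + 389*(-104*(1 + 2*(-104))) = 1448 + 389*(-104*(1 - 208)) = 1448 + 389*(-104*(-207)) = 1448 + 389*21528 = 1448 + 8374392 = 8375840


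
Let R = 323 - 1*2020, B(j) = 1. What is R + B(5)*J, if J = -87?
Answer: -1784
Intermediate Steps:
R = -1697 (R = 323 - 2020 = -1697)
R + B(5)*J = -1697 + 1*(-87) = -1697 - 87 = -1784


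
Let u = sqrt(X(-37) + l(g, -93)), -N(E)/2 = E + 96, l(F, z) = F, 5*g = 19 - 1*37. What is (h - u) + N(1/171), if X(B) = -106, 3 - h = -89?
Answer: -17102/171 - 2*I*sqrt(685)/5 ≈ -100.01 - 10.469*I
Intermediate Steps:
g = -18/5 (g = (19 - 1*37)/5 = (19 - 37)/5 = (1/5)*(-18) = -18/5 ≈ -3.6000)
h = 92 (h = 3 - 1*(-89) = 3 + 89 = 92)
N(E) = -192 - 2*E (N(E) = -2*(E + 96) = -2*(96 + E) = -192 - 2*E)
u = 2*I*sqrt(685)/5 (u = sqrt(-106 - 18/5) = sqrt(-548/5) = 2*I*sqrt(685)/5 ≈ 10.469*I)
(h - u) + N(1/171) = (92 - 2*I*sqrt(685)/5) + (-192 - 2/171) = (92 - 2*I*sqrt(685)/5) - 32834/171 = -17102/171 - 2*I*sqrt(685)/5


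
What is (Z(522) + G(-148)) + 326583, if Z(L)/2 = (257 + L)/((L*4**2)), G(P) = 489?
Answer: 1365853451/4176 ≈ 3.2707e+5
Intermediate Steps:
Z(L) = (257 + L)/(8*L) (Z(L) = 2*((257 + L)/((L*4**2))) = 2*((257 + L)/((L*16))) = 2*((257 + L)/((16*L))) = 2*((257 + L)*(1/(16*L))) = 2*((257 + L)/(16*L)) = (257 + L)/(8*L))
(Z(522) + G(-148)) + 326583 = ((1/8)*(257 + 522)/522 + 489) + 326583 = ((1/8)*(1/522)*779 + 489) + 326583 = (779/4176 + 489) + 326583 = 2042843/4176 + 326583 = 1365853451/4176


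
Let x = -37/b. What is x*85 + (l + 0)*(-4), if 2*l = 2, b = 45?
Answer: -665/9 ≈ -73.889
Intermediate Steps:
l = 1 (l = (1/2)*2 = 1)
x = -37/45 ≈ -0.82222
x*85 + (l + 0)*(-4) = -37/45*85 + (1 + 0)*(-4) = -629/9 + 1*(-4) = -629/9 - 4 = -665/9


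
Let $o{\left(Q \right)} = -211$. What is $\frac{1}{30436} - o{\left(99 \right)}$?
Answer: $\frac{6421997}{30436} \approx 211.0$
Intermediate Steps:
$\frac{1}{30436} - o{\left(99 \right)} = \frac{1}{30436} - -211 = \frac{1}{30436} + 211 = \frac{6421997}{30436}$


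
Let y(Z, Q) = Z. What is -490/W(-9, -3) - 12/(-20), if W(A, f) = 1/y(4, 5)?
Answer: -9797/5 ≈ -1959.4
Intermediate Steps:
W(A, f) = 1/4
-490/W(-9, -3) - 12/(-20) = -490/1/4 - 12/(-20) = -490*4 - 12*(-1/20) = -1960 + 3/5 = -9797/5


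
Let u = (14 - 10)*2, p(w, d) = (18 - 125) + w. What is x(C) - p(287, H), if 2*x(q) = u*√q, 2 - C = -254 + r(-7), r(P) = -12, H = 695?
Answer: -180 + 8*√67 ≈ -114.52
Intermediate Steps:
p(w, d) = -107 + w
C = 268 (C = 2 - (-254 - 12) = 2 - 1*(-266) = 2 + 266 = 268)
u = 8 (u = 4*2 = 8)
x(q) = 4*√q (x(q) = (8*√q)/2 = 4*√q)
x(C) - p(287, H) = 4*√268 - (-107 + 287) = 4*(2*√67) - 1*180 = 8*√67 - 180 = -180 + 8*√67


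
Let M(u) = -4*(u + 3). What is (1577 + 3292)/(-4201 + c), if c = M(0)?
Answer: -4869/4213 ≈ -1.1557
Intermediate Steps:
M(u) = -12 - 4*u (M(u) = -4*(3 + u) = -12 - 4*u)
c = -12 (c = -12 - 4*0 = -12 + 0 = -12)
(1577 + 3292)/(-4201 + c) = (1577 + 3292)/(-4201 - 12) = 4869/(-4213) = 4869*(-1/4213) = -4869/4213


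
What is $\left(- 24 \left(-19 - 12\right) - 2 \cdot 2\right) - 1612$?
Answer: $-872$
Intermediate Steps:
$\left(- 24 \left(-19 - 12\right) - 2 \cdot 2\right) - 1612 = \left(\left(-24\right) \left(-31\right) - 4\right) - 1612 = \left(744 - 4\right) - 1612 = 740 - 1612 = -872$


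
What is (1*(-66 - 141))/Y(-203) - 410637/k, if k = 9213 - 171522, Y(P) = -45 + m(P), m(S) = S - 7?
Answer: 15367822/4598755 ≈ 3.3417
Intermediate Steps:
m(S) = -7 + S
Y(P) = -52 + P (Y(P) = -45 + (-7 + P) = -52 + P)
k = -162309
(1*(-66 - 141))/Y(-203) - 410637/k = (1*(-66 - 141))/(-52 - 203) - 410637/(-162309) = (1*(-207))/(-255) - 410637*(-1/162309) = -207*(-1/255) + 136879/54103 = 69/85 + 136879/54103 = 15367822/4598755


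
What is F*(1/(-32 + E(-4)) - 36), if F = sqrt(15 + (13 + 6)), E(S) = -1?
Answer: -1189*sqrt(34)/33 ≈ -210.09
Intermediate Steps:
F = sqrt(34) (F = sqrt(15 + 19) = sqrt(34) ≈ 5.8309)
F*(1/(-32 + E(-4)) - 36) = sqrt(34)*(1/(-32 - 1) - 36) = sqrt(34)*(1/(-33) - 36) = sqrt(34)*(-1/33 - 36) = sqrt(34)*(-1189/33) = -1189*sqrt(34)/33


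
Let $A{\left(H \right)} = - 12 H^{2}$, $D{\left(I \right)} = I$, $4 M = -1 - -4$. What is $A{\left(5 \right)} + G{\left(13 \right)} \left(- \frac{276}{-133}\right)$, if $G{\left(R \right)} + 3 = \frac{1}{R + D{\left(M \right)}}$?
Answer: $- \frac{319848}{1045} \approx -306.07$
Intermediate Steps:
$M = \frac{3}{4}$ ($M = \frac{-1 - -4}{4} = \frac{-1 + 4}{4} = \frac{1}{4} \cdot 3 = \frac{3}{4} \approx 0.75$)
$G{\left(R \right)} = -3 + \frac{1}{\frac{3}{4} + R}$ ($G{\left(R \right)} = -3 + \frac{1}{R + \frac{3}{4}} = -3 + \frac{1}{\frac{3}{4} + R}$)
$A{\left(5 \right)} + G{\left(13 \right)} \left(- \frac{276}{-133}\right) = - 12 \cdot 5^{2} + \frac{-5 - 156}{3 + 4 \cdot 13} \left(- \frac{276}{-133}\right) = \left(-12\right) 25 + \frac{-5 - 156}{3 + 52} \left(\left(-276\right) \left(- \frac{1}{133}\right)\right) = -300 + \frac{1}{55} \left(-161\right) \frac{276}{133} = -300 - \frac{6348}{1045} = - \frac{319848}{1045}$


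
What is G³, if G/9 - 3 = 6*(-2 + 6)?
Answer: 14348907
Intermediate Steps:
G = 243 (G = 27 + 9*(6*(-2 + 6)) = 27 + 9*(6*4) = 27 + 9*24 = 27 + 216 = 243)
G³ = 243³ = 14348907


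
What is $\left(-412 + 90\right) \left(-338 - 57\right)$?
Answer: $127190$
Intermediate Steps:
$\left(-412 + 90\right) \left(-338 - 57\right) = \left(-322\right) \left(-395\right) = 127190$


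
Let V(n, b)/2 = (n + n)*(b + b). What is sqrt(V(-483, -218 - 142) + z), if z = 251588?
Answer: 2*sqrt(410657) ≈ 1281.7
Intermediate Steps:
V(n, b) = 8*b*n (V(n, b) = 2*((n + n)*(b + b)) = 2*((2*n)*(2*b)) = 2*(4*b*n) = 8*b*n)
sqrt(V(-483, -218 - 142) + z) = sqrt(8*(-218 - 142)*(-483) + 251588) = sqrt(8*(-360)*(-483) + 251588) = sqrt(1391040 + 251588) = sqrt(1642628) = 2*sqrt(410657)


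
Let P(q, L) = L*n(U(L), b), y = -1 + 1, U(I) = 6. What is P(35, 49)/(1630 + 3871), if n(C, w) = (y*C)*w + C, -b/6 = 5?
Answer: 294/5501 ≈ 0.053445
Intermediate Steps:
b = -30 (b = -6*5 = -30)
y = 0
n(C, w) = C (n(C, w) = (0*C)*w + C = 0*w + C = 0 + C = C)
P(q, L) = 6*L (P(q, L) = L*6 = 6*L)
P(35, 49)/(1630 + 3871) = (6*49)/(1630 + 3871) = 294/5501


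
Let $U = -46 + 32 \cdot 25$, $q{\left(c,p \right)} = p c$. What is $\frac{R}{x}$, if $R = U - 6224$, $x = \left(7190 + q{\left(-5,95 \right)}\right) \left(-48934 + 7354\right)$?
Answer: $\frac{547}{27920970} \approx 1.9591 \cdot 10^{-5}$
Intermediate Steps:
$q{\left(c,p \right)} = c p$
$U = 754$ ($U = -46 + 800 = 754$)
$x = -279209700$ ($x = \left(7190 - 475\right) \left(-48934 + 7354\right) = \left(7190 - 475\right) \left(-41580\right) = 6715 \left(-41580\right) = -279209700$)
$R = -5470$ ($R = 754 - 6224 = -5470$)
$\frac{R}{x} = - \frac{5470}{-279209700} = \left(-5470\right) \left(- \frac{1}{279209700}\right) = \frac{547}{27920970}$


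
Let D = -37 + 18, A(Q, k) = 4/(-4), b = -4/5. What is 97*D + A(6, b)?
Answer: -1844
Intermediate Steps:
b = -⅘ (b = -4*⅕ = -⅘ ≈ -0.80000)
A(Q, k) = -1 (A(Q, k) = 4*(-¼) = -1)
D = -19
97*D + A(6, b) = 97*(-19) - 1 = -1843 - 1 = -1844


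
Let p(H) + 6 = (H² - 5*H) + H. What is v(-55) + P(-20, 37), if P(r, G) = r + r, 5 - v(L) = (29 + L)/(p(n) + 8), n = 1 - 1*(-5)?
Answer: -232/7 ≈ -33.143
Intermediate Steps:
n = 6 (n = 1 + 5 = 6)
p(H) = -6 + H² - 4*H (p(H) = -6 + ((H² - 5*H) + H) = -6 + (H² - 4*H) = -6 + H² - 4*H)
v(L) = 41/14 - L/14 (v(L) = 5 - (29 + L)/((-6 + 6² - 4*6) + 8) = 5 - (29 + L)/((-6 + 36 - 24) + 8) = 5 - (29 + L)/(6 + 8) = 5 - (29 + L)/14 = 5 - (29/14 + L/14) = 5 + (-29/14 - L/14) = 41/14 - L/14)
P(r, G) = 2*r
v(-55) + P(-20, 37) = (41/14 - 1/14*(-55)) + 2*(-20) = (41/14 + 55/14) - 40 = 48/7 - 40 = -232/7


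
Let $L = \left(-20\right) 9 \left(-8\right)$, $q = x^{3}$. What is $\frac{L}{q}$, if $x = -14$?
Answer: $- \frac{180}{343} \approx -0.52478$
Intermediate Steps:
$q = -2744$ ($q = \left(-14\right)^{3} = -2744$)
$L = 1440$ ($L = \left(-180\right) \left(-8\right) = 1440$)
$\frac{L}{q} = \frac{1440}{-2744} = 1440 \left(- \frac{1}{2744}\right) = - \frac{180}{343}$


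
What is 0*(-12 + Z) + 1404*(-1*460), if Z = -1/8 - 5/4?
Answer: -645840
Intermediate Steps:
Z = -11/8 (Z = -1*⅛ - 5*¼ = -⅛ - 5/4 = -11/8 ≈ -1.3750)
0*(-12 + Z) + 1404*(-1*460) = 0*(-12 - 11/8) + 1404*(-1*460) = 0*(-107/8) + 1404*(-460) = 0 - 645840 = -645840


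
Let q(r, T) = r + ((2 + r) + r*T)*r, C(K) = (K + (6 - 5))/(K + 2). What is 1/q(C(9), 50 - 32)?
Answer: 121/2230 ≈ 0.054260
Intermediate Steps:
C(K) = (1 + K)/(2 + K) (C(K) = (K + 1)/(2 + K) = (1 + K)/(2 + K))
q(r, T) = r + r*(2 + r + T*r) (q(r, T) = r + ((2 + r) + T*r)*r = r + (2 + r + T*r)*r = r + r*(2 + r + T*r))
1/q(C(9), 50 - 32) = 1/(((1 + 9)/(2 + 9))*(3 + (1 + 9)/(2 + 9) + (50 - 32)*((1 + 9)/(2 + 9)))) = 1/((10/11)*(3 + 10/11 + 18*(10/11))) = 1/(((1/11)*10)*(3 + (1/11)*10 + 18*((1/11)*10))) = 1/(10*(3 + 10/11 + 18*(10/11))/11) = 1/(10*(3 + 10/11 + 180/11)/11) = 1/((10/11)*(223/11)) = 1/(2230/121) = 121/2230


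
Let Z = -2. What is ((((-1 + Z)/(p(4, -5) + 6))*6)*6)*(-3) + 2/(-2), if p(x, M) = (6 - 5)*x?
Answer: 157/5 ≈ 31.400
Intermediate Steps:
p(x, M) = x (p(x, M) = 1*x = x)
((((-1 + Z)/(p(4, -5) + 6))*6)*6)*(-3) + 2/(-2) = ((((-1 - 2)/(4 + 6))*6)*6)*(-3) + 2/(-2) = ((-3/10*6)*6)*(-3) + 2*(-1/2) = ((-3*1/10*6)*6)*(-3) - 1 = (-3/10*6*6)*(-3) - 1 = -9/5*6*(-3) - 1 = -54/5*(-3) - 1 = 162/5 - 1 = 157/5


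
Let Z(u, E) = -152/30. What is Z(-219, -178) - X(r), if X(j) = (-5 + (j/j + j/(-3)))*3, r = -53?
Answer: -691/15 ≈ -46.067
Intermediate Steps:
Z(u, E) = -76/15 (Z(u, E) = -152*1/30 = -76/15)
X(j) = -12 - j (X(j) = (-5 + (1 + j*(-⅓)))*3 = (-5 + (1 - j/3))*3 = (-4 - j/3)*3 = -12 - j)
Z(-219, -178) - X(r) = -76/15 - (-12 - 1*(-53)) = -76/15 - (-12 + 53) = -76/15 - 1*41 = -76/15 - 41 = -691/15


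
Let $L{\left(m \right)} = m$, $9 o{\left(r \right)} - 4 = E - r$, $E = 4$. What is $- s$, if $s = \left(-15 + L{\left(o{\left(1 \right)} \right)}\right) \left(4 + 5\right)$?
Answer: $128$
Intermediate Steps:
$o{\left(r \right)} = \frac{8}{9} - \frac{r}{9}$ ($o{\left(r \right)} = \frac{4}{9} + \frac{4 - r}{9} = \frac{4}{9} - \left(- \frac{4}{9} + \frac{r}{9}\right) = \frac{8}{9} - \frac{r}{9}$)
$s = -128$ ($s = \left(-15 + \left(\frac{8}{9} - \frac{1}{9}\right)\right) \left(4 + 5\right) = \left(-15 + \left(\frac{8}{9} - \frac{1}{9}\right)\right) 9 = \left(-15 + \frac{7}{9}\right) 9 = \left(- \frac{128}{9}\right) 9 = -128$)
$- s = \left(-1\right) \left(-128\right) = 128$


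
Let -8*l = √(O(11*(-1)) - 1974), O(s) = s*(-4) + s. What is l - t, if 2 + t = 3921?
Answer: -3919 - I*√1941/8 ≈ -3919.0 - 5.5071*I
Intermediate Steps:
t = 3919 (t = -2 + 3921 = 3919)
O(s) = -3*s (O(s) = -4*s + s = -3*s)
l = -I*√1941/8 (l = -√(-33*(-1) - 1974)/8 = -√(-3*(-11) - 1974)/8 = -√(33 - 1974)/8 = -I*√1941/8 ≈ -5.5071*I)
l - t = -I*√1941/8 - 1*3919 = -I*√1941/8 - 3919 = -3919 - I*√1941/8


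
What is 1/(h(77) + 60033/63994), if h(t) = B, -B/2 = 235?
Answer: -63994/30017147 ≈ -0.0021319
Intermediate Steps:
B = -470 (B = -2*235 = -470)
h(t) = -470
1/(h(77) + 60033/63994) = 1/(-470 + 60033/63994) = 1/(-30017147/63994) = -63994/30017147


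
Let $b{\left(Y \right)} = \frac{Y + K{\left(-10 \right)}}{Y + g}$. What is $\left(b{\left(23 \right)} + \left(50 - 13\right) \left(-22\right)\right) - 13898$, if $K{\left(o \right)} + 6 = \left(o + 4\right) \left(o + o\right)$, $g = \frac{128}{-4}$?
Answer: $- \frac{132545}{9} \approx -14727.0$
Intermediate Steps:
$g = -32$ ($g = 128 \left(- \frac{1}{4}\right) = -32$)
$K{\left(o \right)} = -6 + 2 o \left(4 + o\right)$ ($K{\left(o \right)} = -6 + \left(o + 4\right) \left(o + o\right) = -6 + \left(4 + o\right) 2 o = -6 + 2 o \left(4 + o\right)$)
$b{\left(Y \right)} = \frac{114 + Y}{-32 + Y}$ ($b{\left(Y \right)} = \frac{Y + \left(-6 + 2 \left(-10\right)^{2} + 8 \left(-10\right)\right)}{Y - 32} = \frac{Y - -114}{-32 + Y} = \frac{Y + 114}{-32 + Y} = \frac{114 + Y}{-32 + Y}$)
$\left(b{\left(23 \right)} + \left(50 - 13\right) \left(-22\right)\right) - 13898 = \left(\frac{114 + 23}{-32 + 23} + \left(50 - 13\right) \left(-22\right)\right) - 13898 = \left(\frac{1}{-9} \cdot 137 + 37 \left(-22\right)\right) - 13898 = \left(\left(- \frac{1}{9}\right) 137 - 814\right) - 13898 = \left(- \frac{137}{9} - 814\right) - 13898 = - \frac{7463}{9} - 13898 = - \frac{132545}{9}$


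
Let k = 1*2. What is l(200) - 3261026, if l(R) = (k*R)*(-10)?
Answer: -3265026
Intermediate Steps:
k = 2
l(R) = -20*R (l(R) = (2*R)*(-10) = -20*R)
l(200) - 3261026 = -20*200 - 3261026 = -4000 - 3261026 = -3265026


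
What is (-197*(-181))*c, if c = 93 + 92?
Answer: 6596545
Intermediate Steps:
c = 185
(-197*(-181))*c = -197*(-181)*185 = 35657*185 = 6596545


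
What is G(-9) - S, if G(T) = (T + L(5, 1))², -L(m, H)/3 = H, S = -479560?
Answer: 479704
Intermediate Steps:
L(m, H) = -3*H
G(T) = (-3 + T)² (G(T) = (T - 3*1)² = (T - 3)² = (-3 + T)²)
G(-9) - S = (-3 - 9)² - 1*(-479560) = (-12)² + 479560 = 144 + 479560 = 479704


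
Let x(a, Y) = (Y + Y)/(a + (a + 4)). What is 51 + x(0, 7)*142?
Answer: 548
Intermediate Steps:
x(a, Y) = 2*Y/(4 + 2*a) (x(a, Y) = (2*Y)/(a + (4 + a)) = (2*Y)/(4 + 2*a) = 2*Y/(4 + 2*a))
51 + x(0, 7)*142 = 51 + (7/(2 + 0))*142 = 51 + (7/2)*142 = 51 + 497 = 548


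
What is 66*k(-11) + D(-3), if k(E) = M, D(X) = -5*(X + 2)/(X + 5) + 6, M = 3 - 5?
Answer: -247/2 ≈ -123.50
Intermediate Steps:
M = -2
D(X) = 6 - 5*(2 + X)/(5 + X) (D(X) = -5*(2 + X)/(5 + X) + 6 = 6 - 5*(2 + X)/(5 + X))
k(E) = -2
66*k(-11) + D(-3) = 66*(-2) + (20 - 3)/(5 - 3) = -132 + 17/2 = -247/2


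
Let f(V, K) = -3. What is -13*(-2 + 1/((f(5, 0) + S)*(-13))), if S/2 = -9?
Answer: 545/21 ≈ 25.952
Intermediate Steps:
S = -18 (S = 2*(-9) = -18)
-13*(-2 + 1/((f(5, 0) + S)*(-13))) = -13*(-2 + 1/(-3 - 18*(-13))) = -13*(-2 - 1/13/(-21)) = -13*(-2 - 1/21*(-1/13)) = -13*(-2 + 1/273) = -13*(-545/273) = 545/21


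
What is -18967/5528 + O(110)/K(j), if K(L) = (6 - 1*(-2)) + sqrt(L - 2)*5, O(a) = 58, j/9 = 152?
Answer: -324537077/94213704 + 145*sqrt(1366)/17043 ≈ -3.1302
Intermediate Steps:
j = 1368 (j = 9*152 = 1368)
K(L) = 8 + 5*sqrt(-2 + L) (K(L) = (6 + 2) + sqrt(-2 + L)*5 = 8 + 5*sqrt(-2 + L))
-18967/5528 + O(110)/K(j) = -18967/5528 + 58/(8 + 5*sqrt(-2 + 1368)) = -18967*1/5528 + 58/(8 + 5*sqrt(1366)) = -18967/5528 + 58/(8 + 5*sqrt(1366))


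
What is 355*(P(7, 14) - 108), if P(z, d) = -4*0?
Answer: -38340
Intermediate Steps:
P(z, d) = 0
355*(P(7, 14) - 108) = 355*(0 - 108) = 355*(-108) = -38340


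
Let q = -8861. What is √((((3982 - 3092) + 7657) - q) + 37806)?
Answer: √55214 ≈ 234.98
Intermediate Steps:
√((((3982 - 3092) + 7657) - q) + 37806) = √((((3982 - 3092) + 7657) - 1*(-8861)) + 37806) = √(((890 + 7657) + 8861) + 37806) = √((8547 + 8861) + 37806) = √(17408 + 37806) = √55214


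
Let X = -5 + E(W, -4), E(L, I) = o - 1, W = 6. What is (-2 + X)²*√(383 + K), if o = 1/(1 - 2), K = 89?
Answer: 162*√118 ≈ 1759.8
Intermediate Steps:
o = -1 (o = 1/(-1) = -1)
E(L, I) = -2 (E(L, I) = -1 - 1 = -2)
X = -7 (X = -5 - 2 = -7)
(-2 + X)²*√(383 + K) = (-2 - 7)²*√(383 + 89) = (-9)²*√472 = 81*(2*√118) = 162*√118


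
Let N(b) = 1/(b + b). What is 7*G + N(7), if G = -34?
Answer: -3331/14 ≈ -237.93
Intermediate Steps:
N(b) = 1/(2*b)
7*G + N(7) = 7*(-34) + (½)/7 = -238 + (½)*(⅐) = -238 + 1/14 = -3331/14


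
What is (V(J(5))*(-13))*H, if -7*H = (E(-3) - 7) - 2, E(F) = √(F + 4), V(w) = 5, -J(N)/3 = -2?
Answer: -520/7 ≈ -74.286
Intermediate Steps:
J(N) = 6 (J(N) = -3*(-2) = 6)
E(F) = √(4 + F)
H = 8/7 (H = -((√(4 - 3) - 7) - 2)/7 = -((√1 - 7) - 2)/7 = -((1 - 7) - 2)/7 = -(-6 - 2)/7 = -⅐*(-8) = 8/7 ≈ 1.1429)
(V(J(5))*(-13))*H = (5*(-13))*(8/7) = -65*8/7 = -520/7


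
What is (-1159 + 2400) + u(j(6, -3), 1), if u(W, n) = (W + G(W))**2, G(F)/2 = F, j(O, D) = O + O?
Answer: 2537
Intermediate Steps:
j(O, D) = 2*O
G(F) = 2*F
u(W, n) = 9*W**2 (u(W, n) = (W + 2*W)**2 = (3*W)**2 = 9*W**2)
(-1159 + 2400) + u(j(6, -3), 1) = (-1159 + 2400) + 9*(2*6)**2 = 1241 + 9*12**2 = 1241 + 9*144 = 1241 + 1296 = 2537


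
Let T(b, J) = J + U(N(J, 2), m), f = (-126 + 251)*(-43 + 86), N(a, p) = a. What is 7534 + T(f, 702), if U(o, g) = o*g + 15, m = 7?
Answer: 13165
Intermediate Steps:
f = 5375 (f = 125*43 = 5375)
U(o, g) = 15 + g*o (U(o, g) = g*o + 15 = 15 + g*o)
T(b, J) = 15 + 8*J (T(b, J) = J + (15 + 7*J) = 15 + 8*J)
7534 + T(f, 702) = 7534 + (15 + 8*702) = 7534 + (15 + 5616) = 7534 + 5631 = 13165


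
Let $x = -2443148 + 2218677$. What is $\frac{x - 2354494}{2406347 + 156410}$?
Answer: $- \frac{2578965}{2562757} \approx -1.0063$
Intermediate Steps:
$x = -224471$
$\frac{x - 2354494}{2406347 + 156410} = \frac{-224471 - 2354494}{2406347 + 156410} = - \frac{2578965}{2562757}$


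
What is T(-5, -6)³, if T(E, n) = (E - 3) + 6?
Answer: -8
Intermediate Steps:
T(E, n) = 3 + E (T(E, n) = (-3 + E) + 6 = 3 + E)
T(-5, -6)³ = (3 - 5)³ = (-2)³ = -8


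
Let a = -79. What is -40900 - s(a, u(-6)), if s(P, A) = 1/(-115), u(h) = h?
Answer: -4703499/115 ≈ -40900.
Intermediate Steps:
s(P, A) = -1/115
-40900 - s(a, u(-6)) = -40900 - 1*(-1/115) = -40900 + 1/115 = -4703499/115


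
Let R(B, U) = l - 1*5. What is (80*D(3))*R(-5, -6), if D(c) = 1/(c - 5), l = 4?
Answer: 40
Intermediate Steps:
R(B, U) = -1 (R(B, U) = 4 - 1*5 = 4 - 5 = -1)
D(c) = 1/(-5 + c)
(80*D(3))*R(-5, -6) = (80/(-5 + 3))*(-1) = (80/(-2))*(-1) = (80*(-1/2))*(-1) = -40*(-1) = 40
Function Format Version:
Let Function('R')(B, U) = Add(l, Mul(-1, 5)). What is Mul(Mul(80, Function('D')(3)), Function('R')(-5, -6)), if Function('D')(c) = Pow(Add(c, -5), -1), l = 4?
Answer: 40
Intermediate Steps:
Function('R')(B, U) = -1 (Function('R')(B, U) = Add(4, Mul(-1, 5)) = Add(4, -5) = -1)
Function('D')(c) = Pow(Add(-5, c), -1)
Mul(Mul(80, Function('D')(3)), Function('R')(-5, -6)) = Mul(Mul(80, Pow(Add(-5, 3), -1)), -1) = Mul(Mul(80, Pow(-2, -1)), -1) = Mul(Mul(80, Rational(-1, 2)), -1) = Mul(-40, -1) = 40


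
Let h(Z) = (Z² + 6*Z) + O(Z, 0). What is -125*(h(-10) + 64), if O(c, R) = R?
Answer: -13000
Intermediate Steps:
h(Z) = Z² + 6*Z (h(Z) = (Z² + 6*Z) + 0 = Z² + 6*Z)
-125*(h(-10) + 64) = -125*(-10*(6 - 10) + 64) = -125*(-10*(-4) + 64) = -125*(40 + 64) = -125*104 = -13000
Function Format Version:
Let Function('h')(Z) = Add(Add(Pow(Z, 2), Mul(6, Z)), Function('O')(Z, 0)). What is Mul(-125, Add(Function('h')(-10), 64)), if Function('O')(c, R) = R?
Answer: -13000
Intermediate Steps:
Function('h')(Z) = Add(Pow(Z, 2), Mul(6, Z)) (Function('h')(Z) = Add(Add(Pow(Z, 2), Mul(6, Z)), 0) = Add(Pow(Z, 2), Mul(6, Z)))
Mul(-125, Add(Function('h')(-10), 64)) = Mul(-125, Add(Mul(-10, Add(6, -10)), 64)) = Mul(-125, Add(Mul(-10, -4), 64)) = Mul(-125, Add(40, 64)) = Mul(-125, 104) = -13000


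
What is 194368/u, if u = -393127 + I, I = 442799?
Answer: 24296/6209 ≈ 3.9130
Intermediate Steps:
u = 49672 (u = -393127 + 442799 = 49672)
194368/u = 194368/49672 = 194368*(1/49672) = 24296/6209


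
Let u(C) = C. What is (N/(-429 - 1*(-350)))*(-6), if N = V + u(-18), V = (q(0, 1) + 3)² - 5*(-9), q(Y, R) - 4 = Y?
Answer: 456/79 ≈ 5.7721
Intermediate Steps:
q(Y, R) = 4 + Y
V = 94 (V = ((4 + 0) + 3)² - 5*(-9) = (4 + 3)² + 45 = 7² + 45 = 49 + 45 = 94)
N = 76 (N = 94 - 18 = 76)
(N/(-429 - 1*(-350)))*(-6) = (76/(-429 - 1*(-350)))*(-6) = (76/(-429 + 350))*(-6) = (76/(-79))*(-6) = (76*(-1/79))*(-6) = -76/79*(-6) = 456/79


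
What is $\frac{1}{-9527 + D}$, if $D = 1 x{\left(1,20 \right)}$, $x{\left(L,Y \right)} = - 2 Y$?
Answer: $- \frac{1}{9567} \approx -0.00010453$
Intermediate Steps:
$D = -40$ ($D = 1 \left(\left(-2\right) 20\right) = 1 \left(-40\right) = -40$)
$\frac{1}{-9527 + D} = \frac{1}{-9527 - 40} = \frac{1}{-9567} = - \frac{1}{9567}$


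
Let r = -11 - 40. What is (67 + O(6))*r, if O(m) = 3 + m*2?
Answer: -4182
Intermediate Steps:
O(m) = 3 + 2*m
r = -51
(67 + O(6))*r = (67 + (3 + 2*6))*(-51) = (67 + (3 + 12))*(-51) = (67 + 15)*(-51) = 82*(-51) = -4182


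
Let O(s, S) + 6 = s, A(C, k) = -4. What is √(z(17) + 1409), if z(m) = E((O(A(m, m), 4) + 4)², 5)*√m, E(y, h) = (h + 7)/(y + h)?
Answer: √(2368529 + 492*√17)/41 ≈ 37.553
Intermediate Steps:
O(s, S) = -6 + s
E(y, h) = (7 + h)/(h + y)
z(m) = 12*√m/41 (z(m) = ((7 + 5)/(5 + ((-6 - 4) + 4)²))*√m = (12/(5 + (-10 + 4)²))*√m = (12/(5 + (-6)²))*√m = (12/(5 + 36))*√m = (12/41)*√m = ((1/41)*12)*√m = 12*√m/41)
√(z(17) + 1409) = √(12*√17/41 + 1409) = √(1409 + 12*√17/41)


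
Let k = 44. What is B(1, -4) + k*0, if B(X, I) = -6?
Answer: -6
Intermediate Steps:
B(1, -4) + k*0 = -6 + 44*0 = -6 + 0 = -6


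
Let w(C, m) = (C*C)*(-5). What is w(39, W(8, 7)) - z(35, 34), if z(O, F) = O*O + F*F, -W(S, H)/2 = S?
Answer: -9986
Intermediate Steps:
W(S, H) = -2*S
z(O, F) = F² + O² (z(O, F) = O² + F² = F² + O²)
w(C, m) = -5*C² (w(C, m) = C²*(-5) = -5*C²)
w(39, W(8, 7)) - z(35, 34) = -5*39² - (34² + 35²) = -5*1521 - (1156 + 1225) = -7605 - 1*2381 = -7605 - 2381 = -9986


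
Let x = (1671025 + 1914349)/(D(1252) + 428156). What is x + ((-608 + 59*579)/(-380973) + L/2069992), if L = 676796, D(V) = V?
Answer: 2089339292340745/243272915951184 ≈ 8.5885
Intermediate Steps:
x = 1792687/214704 (x = (1671025 + 1914349)/(1252 + 428156) = 3585374/429408 = 3585374*(1/429408) = 1792687/214704 ≈ 8.3496)
x + ((-608 + 59*579)/(-380973) + L/2069992) = 1792687/214704 + ((-608 + 59*579)/(-380973) + 676796/2069992) = 1792687/214704 + ((-608 + 34161)*(-1/380973) + 676796*(1/2069992)) = 1792687/214704 + (33553*(-1/380973) + 169199/517498) = 1792687/214704 + (-1157/13137 + 169199/517498) = 1792687/214704 + 1624022077/6798371226 = 2089339292340745/243272915951184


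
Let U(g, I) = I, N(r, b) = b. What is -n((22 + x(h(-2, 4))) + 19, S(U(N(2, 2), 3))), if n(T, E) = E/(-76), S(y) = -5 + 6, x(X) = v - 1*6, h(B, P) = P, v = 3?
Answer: 1/76 ≈ 0.013158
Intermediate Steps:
x(X) = -3 (x(X) = 3 - 1*6 = 3 - 6 = -3)
S(y) = 1
n(T, E) = -E/76 (n(T, E) = E*(-1/76) = -E/76)
-n((22 + x(h(-2, 4))) + 19, S(U(N(2, 2), 3))) = -(-1)/76 = -1*(-1/76) = 1/76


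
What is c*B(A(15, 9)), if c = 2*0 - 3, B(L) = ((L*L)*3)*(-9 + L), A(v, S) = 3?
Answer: 486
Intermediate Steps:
B(L) = 3*L²*(-9 + L) (B(L) = (L²*3)*(-9 + L) = (3*L²)*(-9 + L) = 3*L²*(-9 + L))
c = -3 (c = 0 - 3 = -3)
c*B(A(15, 9)) = -9*3²*(-9 + 3) = -9*9*(-6) = -3*(-162) = 486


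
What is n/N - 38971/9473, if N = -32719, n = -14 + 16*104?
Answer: -1290722599/309947087 ≈ -4.1643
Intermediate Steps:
n = 1650 (n = -14 + 1664 = 1650)
n/N - 38971/9473 = 1650/(-32719) - 38971/9473 = 1650*(-1/32719) - 38971*1/9473 = -1650/32719 - 38971/9473 = -1290722599/309947087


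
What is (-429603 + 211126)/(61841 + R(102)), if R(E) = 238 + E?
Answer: -31211/8883 ≈ -3.5136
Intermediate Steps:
(-429603 + 211126)/(61841 + R(102)) = (-429603 + 211126)/(61841 + (238 + 102)) = -218477/(61841 + 340) = -218477/62181 = -218477*1/62181 = -31211/8883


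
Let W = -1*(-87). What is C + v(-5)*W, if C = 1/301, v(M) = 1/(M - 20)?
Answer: -26162/7525 ≈ -3.4767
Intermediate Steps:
v(M) = 1/(-20 + M)
W = 87
C = 1/301 ≈ 0.0033223
C + v(-5)*W = 1/301 + 87/(-20 - 5) = 1/301 + 87/(-25) = 1/301 - 1/25*87 = 1/301 - 87/25 = -26162/7525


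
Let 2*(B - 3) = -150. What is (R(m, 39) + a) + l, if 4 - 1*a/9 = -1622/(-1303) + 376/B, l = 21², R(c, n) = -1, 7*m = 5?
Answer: 666871/1303 ≈ 511.80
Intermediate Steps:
m = 5/7 (m = (⅐)*5 = 5/7 ≈ 0.71429)
B = -72 (B = 3 + (½)*(-150) = 3 - 75 = -72)
l = 441
a = 93551/1303 (a = 36 - 9*(-1622/(-1303) + 376/(-72)) = 36 - 9*(-1622*(-1/1303) + 376*(-1/72)) = 36 - 9*(1622/1303 - 47/9) = 36 - 9*(-46643/11727) = 36 + 46643/1303 = 93551/1303 ≈ 71.797)
(R(m, 39) + a) + l = (-1 + 93551/1303) + 441 = 92248/1303 + 441 = 666871/1303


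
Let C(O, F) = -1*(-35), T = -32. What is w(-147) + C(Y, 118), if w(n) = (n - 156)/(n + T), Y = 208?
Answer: 6568/179 ≈ 36.693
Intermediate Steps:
C(O, F) = 35
w(n) = (-156 + n)/(-32 + n) (w(n) = (n - 156)/(n - 32) = (-156 + n)/(-32 + n))
w(-147) + C(Y, 118) = (-156 - 147)/(-32 - 147) + 35 = -303/(-179) + 35 = -1/179*(-303) + 35 = 303/179 + 35 = 6568/179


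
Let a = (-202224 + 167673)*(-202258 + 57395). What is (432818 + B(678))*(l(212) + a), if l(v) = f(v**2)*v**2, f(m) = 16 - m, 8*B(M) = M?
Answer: 5170447555191891/4 ≈ 1.2926e+15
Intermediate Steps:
B(M) = M/8
l(v) = v**2*(16 - v**2) (l(v) = (16 - v**2)*v**2 = v**2*(16 - v**2))
a = 5005161513 (a = -34551*(-144863) = 5005161513)
(432818 + B(678))*(l(212) + a) = (432818 + (1/8)*678)*(212**2*(16 - 1*212**2) + 5005161513) = (432818 + 339/4)*(44944*(16 - 1*44944) + 5005161513) = 1731611*(44944*(16 - 44944) + 5005161513)/4 = 1731611*(44944*(-44928) + 5005161513)/4 = 1731611*(-2019244032 + 5005161513)/4 = (1731611/4)*2985917481 = 5170447555191891/4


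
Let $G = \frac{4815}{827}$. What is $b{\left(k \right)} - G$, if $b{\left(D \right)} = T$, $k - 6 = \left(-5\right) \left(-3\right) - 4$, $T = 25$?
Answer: $\frac{15860}{827} \approx 19.178$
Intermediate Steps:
$k = 17$ ($k = 6 - -11 = 6 + \left(15 - 4\right) = 6 + 11 = 17$)
$b{\left(D \right)} = 25$
$G = \frac{4815}{827}$ ($G = 4815 \cdot \frac{1}{827} = \frac{4815}{827} \approx 5.8223$)
$b{\left(k \right)} - G = 25 - \frac{4815}{827} = \frac{15860}{827}$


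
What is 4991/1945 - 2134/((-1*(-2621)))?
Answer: 8930781/5097845 ≈ 1.7519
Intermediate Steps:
4991/1945 - 2134/((-1*(-2621))) = 4991*(1/1945) - 2134/2621 = 4991/1945 - 2134*1/2621 = 4991/1945 - 2134/2621 = 8930781/5097845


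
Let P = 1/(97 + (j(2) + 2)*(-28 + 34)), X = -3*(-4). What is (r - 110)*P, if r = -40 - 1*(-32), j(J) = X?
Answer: -118/181 ≈ -0.65193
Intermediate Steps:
X = 12
j(J) = 12
P = 1/181 (P = 1/(97 + (12 + 2)*(-28 + 34)) = 1/(97 + 14*6) = 1/(97 + 84) = 1/181 ≈ 0.0055249)
r = -8 (r = -40 + 32 = -8)
(r - 110)*P = (-8 - 110)*(1/181) = -118*1/181 = -118/181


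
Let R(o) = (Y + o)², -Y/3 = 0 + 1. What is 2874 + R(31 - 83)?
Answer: 5899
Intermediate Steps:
Y = -3 (Y = -3*(0 + 1) = -3*1 = -3)
R(o) = (-3 + o)²
2874 + R(31 - 83) = 2874 + (-3 + (31 - 83))² = 2874 + (-3 - 52)² = 2874 + (-55)² = 2874 + 3025 = 5899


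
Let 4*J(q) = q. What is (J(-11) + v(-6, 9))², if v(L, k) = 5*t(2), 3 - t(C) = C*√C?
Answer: 5601/16 - 245*√2 ≈ 3.5802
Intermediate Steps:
t(C) = 3 - C^(3/2) (t(C) = 3 - C*√C = 3 - C^(3/2))
v(L, k) = 15 - 10*√2 (v(L, k) = 5*(3 - 2^(3/2)) = 5*(3 - 2*√2) = 15 - 10*√2)
J(q) = q/4
(J(-11) + v(-6, 9))² = ((¼)*(-11) + (15 - 10*√2))² = (-11/4 + (15 - 10*√2))² = (49/4 - 10*√2)²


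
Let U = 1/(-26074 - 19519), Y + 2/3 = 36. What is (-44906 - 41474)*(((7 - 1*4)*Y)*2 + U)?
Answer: -834924461700/45593 ≈ -1.8313e+7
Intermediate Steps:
Y = 106/3 (Y = -⅔ + 36 = 106/3 ≈ 35.333)
U = -1/45593 (U = 1/(-45593) = -1/45593 ≈ -2.1933e-5)
(-44906 - 41474)*(((7 - 1*4)*Y)*2 + U) = (-44906 - 41474)*(((7 - 1*4)*(106/3))*2 - 1/45593) = -86380*(((7 - 4)*(106/3))*2 - 1/45593) = -86380*((3*(106/3))*2 - 1/45593) = -86380*(106*2 - 1/45593) = -86380*(212 - 1/45593) = -86380*9665715/45593 = -834924461700/45593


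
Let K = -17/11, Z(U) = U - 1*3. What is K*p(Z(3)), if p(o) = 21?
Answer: -357/11 ≈ -32.455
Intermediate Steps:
Z(U) = -3 + U (Z(U) = U - 3 = -3 + U)
K = -17/11 (K = -17*1/11 = -17/11 ≈ -1.5455)
K*p(Z(3)) = -17/11*21 = -357/11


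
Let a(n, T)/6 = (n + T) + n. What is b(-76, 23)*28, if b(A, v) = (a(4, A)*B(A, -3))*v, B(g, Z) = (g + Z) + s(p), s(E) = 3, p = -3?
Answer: 19969152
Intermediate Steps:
a(n, T) = 6*T + 12*n (a(n, T) = 6*((n + T) + n) = 6*((T + n) + n) = 6*(T + 2*n) = 6*T + 12*n)
B(g, Z) = 3 + Z + g (B(g, Z) = (g + Z) + 3 = (Z + g) + 3 = 3 + Z + g)
b(A, v) = A*v*(48 + 6*A) (b(A, v) = ((6*A + 12*4)*(3 - 3 + A))*v = ((6*A + 48)*A)*v = ((48 + 6*A)*A)*v = (A*(48 + 6*A))*v = A*v*(48 + 6*A))
b(-76, 23)*28 = (6*(-76)*23*(8 - 76))*28 = (6*(-76)*23*(-68))*28 = 713184*28 = 19969152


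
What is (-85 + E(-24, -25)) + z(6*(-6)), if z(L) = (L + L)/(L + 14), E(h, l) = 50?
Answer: -349/11 ≈ -31.727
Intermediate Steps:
z(L) = 2*L/(14 + L) (z(L) = (2*L)/(14 + L) = 2*L/(14 + L))
(-85 + E(-24, -25)) + z(6*(-6)) = (-85 + 50) + 2*(6*(-6))/(14 + 6*(-6)) = -35 + 2*(-36)/(14 - 36) = -35 + 2*(-36)/(-22) = -35 + 2*(-36)*(-1/22) = -35 + 36/11 = -349/11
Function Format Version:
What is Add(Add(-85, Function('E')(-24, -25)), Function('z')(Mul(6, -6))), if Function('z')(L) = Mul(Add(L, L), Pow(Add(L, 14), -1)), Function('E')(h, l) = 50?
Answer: Rational(-349, 11) ≈ -31.727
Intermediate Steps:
Function('z')(L) = Mul(2, L, Pow(Add(14, L), -1)) (Function('z')(L) = Mul(Mul(2, L), Pow(Add(14, L), -1)) = Mul(2, L, Pow(Add(14, L), -1)))
Add(Add(-85, Function('E')(-24, -25)), Function('z')(Mul(6, -6))) = Add(Add(-85, 50), Mul(2, Mul(6, -6), Pow(Add(14, Mul(6, -6)), -1))) = Add(-35, Mul(2, -36, Pow(Add(14, -36), -1))) = Add(-35, Mul(2, -36, Pow(-22, -1))) = Add(-35, Mul(2, -36, Rational(-1, 22))) = Add(-35, Rational(36, 11)) = Rational(-349, 11)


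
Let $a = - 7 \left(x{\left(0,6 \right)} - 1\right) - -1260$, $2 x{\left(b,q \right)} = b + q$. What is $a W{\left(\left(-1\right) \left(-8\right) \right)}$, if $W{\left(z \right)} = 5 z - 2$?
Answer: $47348$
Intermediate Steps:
$x{\left(b,q \right)} = \frac{b}{2} + \frac{q}{2}$ ($x{\left(b,q \right)} = \frac{b + q}{2} = \frac{b}{2} + \frac{q}{2}$)
$W{\left(z \right)} = -2 + 5 z$
$a = 1246$ ($a = - 7 \left(\left(\frac{1}{2} \cdot 0 + \frac{1}{2} \cdot 6\right) - 1\right) - -1260 = - 7 \left(\left(0 + 3\right) - 1\right) + 1260 = - 7 \left(3 - 1\right) + 1260 = \left(-7\right) 2 + 1260 = -14 + 1260 = 1246$)
$a W{\left(\left(-1\right) \left(-8\right) \right)} = 1246 \left(-2 + 5 \left(\left(-1\right) \left(-8\right)\right)\right) = 1246 \left(-2 + 5 \cdot 8\right) = 1246 \left(-2 + 40\right) = 1246 \cdot 38 = 47348$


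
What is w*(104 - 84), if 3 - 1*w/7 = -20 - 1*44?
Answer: 9380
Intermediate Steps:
w = 469 (w = 21 - 7*(-20 - 1*44) = 21 - 7*(-20 - 44) = 21 - 7*(-64) = 21 + 448 = 469)
w*(104 - 84) = 469*(104 - 84) = 469*20 = 9380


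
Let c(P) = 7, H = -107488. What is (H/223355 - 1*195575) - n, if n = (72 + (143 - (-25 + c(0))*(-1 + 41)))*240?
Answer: -93803623613/223355 ≈ -4.1998e+5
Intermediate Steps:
n = 224400 (n = (72 + (143 - (-25 + 7)*(-1 + 41)))*240 = (72 + (143 - (-18)*40))*240 = (72 + (143 - 1*(-720)))*240 = (72 + (143 + 720))*240 = (72 + 863)*240 = 935*240 = 224400)
(H/223355 - 1*195575) - n = (-107488/223355 - 1*195575) - 1*224400 = (-107488*1/223355 - 195575) - 224400 = (-107488/223355 - 195575) - 224400 = -43682761613/223355 - 224400 = -93803623613/223355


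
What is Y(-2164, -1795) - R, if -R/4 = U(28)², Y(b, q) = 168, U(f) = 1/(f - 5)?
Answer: 88876/529 ≈ 168.01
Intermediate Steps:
U(f) = 1/(-5 + f)
R = -4/529 (R = -4/(-5 + 28)² = -4*(1/23)² = -4*1/529 = -4/529 ≈ -0.0075614)
Y(-2164, -1795) - R = 168 - 1*(-4/529) = 168 + 4/529 = 88876/529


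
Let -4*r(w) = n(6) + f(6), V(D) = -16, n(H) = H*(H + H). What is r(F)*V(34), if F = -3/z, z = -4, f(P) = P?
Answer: 312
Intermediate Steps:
n(H) = 2*H² (n(H) = H*(2*H) = 2*H²)
F = ¾ (F = -3/(-4) = -3*(-¼) = ¾ ≈ 0.75000)
r(w) = -39/2 (r(w) = -(2*6² + 6)/4 = -(2*36 + 6)/4 = -(72 + 6)/4 = -¼*78 = -39/2)
r(F)*V(34) = -39/2*(-16) = 312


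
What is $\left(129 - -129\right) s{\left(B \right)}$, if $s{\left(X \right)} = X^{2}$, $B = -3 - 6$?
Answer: $20898$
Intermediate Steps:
$B = -9$ ($B = -3 - 6 = -9$)
$\left(129 - -129\right) s{\left(B \right)} = \left(129 - -129\right) \left(-9\right)^{2} = \left(129 + 129\right) 81 = 258 \cdot 81 = 20898$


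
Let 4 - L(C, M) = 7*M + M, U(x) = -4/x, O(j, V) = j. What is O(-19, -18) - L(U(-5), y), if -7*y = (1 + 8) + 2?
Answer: -249/7 ≈ -35.571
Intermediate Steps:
y = -11/7 (y = -((1 + 8) + 2)/7 = -(9 + 2)/7 = -1/7*11 = -11/7 ≈ -1.5714)
L(C, M) = 4 - 8*M (L(C, M) = 4 - (7*M + M) = 4 - 8*M)
O(-19, -18) - L(U(-5), y) = -19 - (4 - 8*(-11/7)) = -19 - (4 + 88/7) = -19 - 1*116/7 = -19 - 116/7 = -249/7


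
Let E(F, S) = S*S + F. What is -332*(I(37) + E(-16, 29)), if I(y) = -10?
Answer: -270580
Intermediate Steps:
E(F, S) = F + S² (E(F, S) = S² + F = F + S²)
-332*(I(37) + E(-16, 29)) = -332*(-10 + (-16 + 29²)) = -332*(-10 + (-16 + 841)) = -332*(-10 + 825) = -332*815 = -270580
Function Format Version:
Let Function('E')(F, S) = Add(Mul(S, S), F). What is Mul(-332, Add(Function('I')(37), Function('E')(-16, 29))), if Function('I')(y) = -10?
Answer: -270580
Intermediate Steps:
Function('E')(F, S) = Add(F, Pow(S, 2)) (Function('E')(F, S) = Add(Pow(S, 2), F) = Add(F, Pow(S, 2)))
Mul(-332, Add(Function('I')(37), Function('E')(-16, 29))) = Mul(-332, Add(-10, Add(-16, Pow(29, 2)))) = Mul(-332, Add(-10, Add(-16, 841))) = Mul(-332, Add(-10, 825)) = Mul(-332, 815) = -270580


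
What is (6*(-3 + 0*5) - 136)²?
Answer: 23716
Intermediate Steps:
(6*(-3 + 0*5) - 136)² = (6*(-3 + 0) - 136)² = (6*(-3) - 136)² = (-18 - 136)² = (-154)² = 23716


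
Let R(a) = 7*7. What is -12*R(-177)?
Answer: -588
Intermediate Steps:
R(a) = 49
-12*R(-177) = -12*49 = -588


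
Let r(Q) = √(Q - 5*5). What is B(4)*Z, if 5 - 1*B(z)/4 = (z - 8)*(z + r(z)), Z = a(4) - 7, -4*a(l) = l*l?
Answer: -924 - 176*I*√21 ≈ -924.0 - 806.53*I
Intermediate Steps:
a(l) = -l²/4 (a(l) = -l*l/4 = -l²/4)
r(Q) = √(-25 + Q) (r(Q) = √(Q - 25) = √(-25 + Q))
Z = -11 (Z = -¼*4² - 7 = -¼*16 - 7 = -4 - 7 = -11)
B(z) = 20 - 4*(-8 + z)*(z + √(-25 + z)) (B(z) = 20 - 4*(z - 8)*(z + √(-25 + z)) = 20 - 4*(-8 + z)*(z + √(-25 + z)))
B(4)*Z = (20 - 4*4² + 32*4 + 32*√(-25 + 4) - 4*4*√(-25 + 4))*(-11) = (20 - 4*16 + 128 + 32*√(-21) - 4*4*√(-21))*(-11) = (20 - 64 + 128 + 32*(I*√21) - 4*4*I*√21)*(-11) = (20 - 64 + 128 + 32*I*√21 - 16*I*√21)*(-11) = (84 + 16*I*√21)*(-11) = -924 - 176*I*√21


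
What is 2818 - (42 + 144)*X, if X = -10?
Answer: 4678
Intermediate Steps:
2818 - (42 + 144)*X = 2818 - (42 + 144)*(-10) = 2818 - 186*(-10) = 2818 - 1*(-1860) = 2818 + 1860 = 4678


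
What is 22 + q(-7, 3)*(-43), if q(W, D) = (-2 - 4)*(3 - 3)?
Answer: 22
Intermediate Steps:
q(W, D) = 0 (q(W, D) = -6*0 = 0)
22 + q(-7, 3)*(-43) = 22 + 0*(-43) = 22 + 0 = 22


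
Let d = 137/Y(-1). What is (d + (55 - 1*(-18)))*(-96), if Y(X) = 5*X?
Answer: -21888/5 ≈ -4377.6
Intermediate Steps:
d = -137/5 (d = 137/((5*(-1))) = 137/(-5) = 137*(-⅕) = -137/5 ≈ -27.400)
(d + (55 - 1*(-18)))*(-96) = (-137/5 + (55 - 1*(-18)))*(-96) = (-137/5 + (55 + 18))*(-96) = (-137/5 + 73)*(-96) = (228/5)*(-96) = -21888/5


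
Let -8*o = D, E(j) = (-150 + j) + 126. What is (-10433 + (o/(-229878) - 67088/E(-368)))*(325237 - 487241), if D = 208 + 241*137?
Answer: 1783426142755639/1072764 ≈ 1.6625e+9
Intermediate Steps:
D = 33225 (D = 208 + 33017 = 33225)
E(j) = -24 + j
o = -33225/8 (o = -⅛*33225 = -33225/8 ≈ -4153.1)
(-10433 + (o/(-229878) - 67088/E(-368)))*(325237 - 487241) = (-10433 + (-33225/8/(-229878) - 67088/(-24 - 368)))*(325237 - 487241) = (-10433 + (-33225/8*(-1/229878) - 67088/(-392)))*(-162004) = (-10433 + (11075/613008 - 67088*(-1/392)))*(-162004) = (-10433 + (11075/613008 + 1198/7))*(-162004) = (-10433 + 734461109/4291056)*(-162004) = -44034126139/4291056*(-162004) = 1783426142755639/1072764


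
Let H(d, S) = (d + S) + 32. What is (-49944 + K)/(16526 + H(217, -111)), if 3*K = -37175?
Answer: -187007/49992 ≈ -3.7407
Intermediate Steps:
K = -37175/3 (K = (⅓)*(-37175) = -37175/3 ≈ -12392.)
H(d, S) = 32 + S + d (H(d, S) = (S + d) + 32 = 32 + S + d)
(-49944 + K)/(16526 + H(217, -111)) = (-49944 - 37175/3)/(16526 + (32 - 111 + 217)) = -187007/(3*(16526 + 138)) = -187007/3/16664 = -187007/3*1/16664 = -187007/49992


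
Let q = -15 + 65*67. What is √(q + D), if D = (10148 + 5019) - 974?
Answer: √18533 ≈ 136.14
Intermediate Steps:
q = 4340 (q = -15 + 4355 = 4340)
D = 14193 (D = 15167 - 974 = 14193)
√(q + D) = √(4340 + 14193) = √18533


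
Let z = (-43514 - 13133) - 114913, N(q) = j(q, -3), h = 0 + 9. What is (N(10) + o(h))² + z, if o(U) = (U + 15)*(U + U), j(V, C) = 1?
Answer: 15929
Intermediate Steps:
h = 9
N(q) = 1
z = -171560 (z = -56647 - 114913 = -171560)
o(U) = 2*U*(15 + U) (o(U) = (15 + U)*(2*U) = 2*U*(15 + U))
(N(10) + o(h))² + z = (1 + 2*9*(15 + 9))² - 171560 = (1 + 2*9*24)² - 171560 = (1 + 432)² - 171560 = 433² - 171560 = 187489 - 171560 = 15929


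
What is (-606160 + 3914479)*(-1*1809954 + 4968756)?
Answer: 10450324673838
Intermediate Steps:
(-606160 + 3914479)*(-1*1809954 + 4968756) = 3308319*(-1809954 + 4968756) = 3308319*3158802 = 10450324673838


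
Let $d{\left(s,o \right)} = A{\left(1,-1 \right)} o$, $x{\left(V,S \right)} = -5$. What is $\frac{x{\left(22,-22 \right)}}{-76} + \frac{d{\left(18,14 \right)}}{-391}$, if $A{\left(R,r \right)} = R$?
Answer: $\frac{891}{29716} \approx 0.029984$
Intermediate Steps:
$d{\left(s,o \right)} = o$ ($d{\left(s,o \right)} = 1 o = o$)
$\frac{x{\left(22,-22 \right)}}{-76} + \frac{d{\left(18,14 \right)}}{-391} = - \frac{5}{-76} + \frac{14}{-391} = \left(-5\right) \left(- \frac{1}{76}\right) + 14 \left(- \frac{1}{391}\right) = \frac{5}{76} - \frac{14}{391} = \frac{891}{29716}$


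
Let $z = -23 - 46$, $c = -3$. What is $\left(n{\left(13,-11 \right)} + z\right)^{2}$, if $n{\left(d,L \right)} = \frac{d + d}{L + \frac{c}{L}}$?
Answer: $\frac{17757796}{3481} \approx 5101.4$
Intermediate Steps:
$n{\left(d,L \right)} = \frac{2 d}{L - \frac{3}{L}}$ ($n{\left(d,L \right)} = \frac{d + d}{L - \frac{3}{L}} = \frac{2 d}{L - \frac{3}{L}}$)
$z = -69$ ($z = -23 - 46 = -69$)
$\left(n{\left(13,-11 \right)} + z\right)^{2} = \left(2 \left(-11\right) 13 \frac{1}{-3 + \left(-11\right)^{2}} - 69\right)^{2} = \left(2 \left(-11\right) 13 \frac{1}{-3 + 121} - 69\right)^{2} = \left(2 \left(-11\right) 13 \cdot \frac{1}{118} - 69\right)^{2} = \left(- \frac{143}{59} - 69\right)^{2} = \left(- \frac{4214}{59}\right)^{2} = \frac{17757796}{3481}$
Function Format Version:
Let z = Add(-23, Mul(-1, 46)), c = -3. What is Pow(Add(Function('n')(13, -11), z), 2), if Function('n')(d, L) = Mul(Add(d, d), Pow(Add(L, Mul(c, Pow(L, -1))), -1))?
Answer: Rational(17757796, 3481) ≈ 5101.4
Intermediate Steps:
Function('n')(d, L) = Mul(2, d, Pow(Add(L, Mul(-3, Pow(L, -1))), -1)) (Function('n')(d, L) = Mul(Add(d, d), Pow(Add(L, Mul(-3, Pow(L, -1))), -1)) = Mul(Mul(2, d), Pow(Add(L, Mul(-3, Pow(L, -1))), -1)) = Mul(2, d, Pow(Add(L, Mul(-3, Pow(L, -1))), -1)))
z = -69 (z = Add(-23, -46) = -69)
Pow(Add(Function('n')(13, -11), z), 2) = Pow(Add(Mul(2, -11, 13, Pow(Add(-3, Pow(-11, 2)), -1)), -69), 2) = Pow(Add(Mul(2, -11, 13, Pow(Add(-3, 121), -1)), -69), 2) = Pow(Add(Mul(2, -11, 13, Pow(118, -1)), -69), 2) = Pow(Add(Mul(2, -11, 13, Rational(1, 118)), -69), 2) = Pow(Add(Rational(-143, 59), -69), 2) = Pow(Rational(-4214, 59), 2) = Rational(17757796, 3481)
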